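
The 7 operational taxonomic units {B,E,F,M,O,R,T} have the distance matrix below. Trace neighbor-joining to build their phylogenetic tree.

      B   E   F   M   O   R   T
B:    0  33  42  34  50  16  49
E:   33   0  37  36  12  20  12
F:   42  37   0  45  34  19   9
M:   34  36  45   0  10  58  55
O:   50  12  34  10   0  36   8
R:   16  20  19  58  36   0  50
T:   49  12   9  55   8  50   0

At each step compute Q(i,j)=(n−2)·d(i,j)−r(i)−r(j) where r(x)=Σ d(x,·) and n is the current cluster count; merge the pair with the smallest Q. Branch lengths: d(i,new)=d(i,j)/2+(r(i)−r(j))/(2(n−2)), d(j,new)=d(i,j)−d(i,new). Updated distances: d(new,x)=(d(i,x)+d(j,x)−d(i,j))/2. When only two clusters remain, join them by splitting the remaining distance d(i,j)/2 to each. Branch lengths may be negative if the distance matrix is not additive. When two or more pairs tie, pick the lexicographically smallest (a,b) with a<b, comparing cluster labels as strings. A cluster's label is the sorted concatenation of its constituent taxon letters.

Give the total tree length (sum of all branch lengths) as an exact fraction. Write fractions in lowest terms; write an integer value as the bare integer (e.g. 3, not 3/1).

327/4

iteration 1: select B,R (d=16, Q=-343); attach at lengths (21/2, 11/2); label the merged cluster BR
  updated: d(BR,E)=37/2, d(BR,F)=45/2, d(BR,M)=38, d(BR,O)=35, d(BR,T)=83/2
iteration 2: select M,O (d=10, Q=-243); attach at lengths (125/8, -45/8); label the merged cluster MO
  updated: d(BR,MO)=63/2, d(E,MO)=19, d(F,MO)=69/2, d(MO,T)=53/2
iteration 3: select F,T (d=9, Q=-165); attach at lengths (41/6, 13/6); label the merged cluster FT
  updated: d(BR,FT)=55/2, d(E,FT)=20, d(FT,MO)=26
iteration 4: select BR,E (d=37/2, Q=-98); attach at lengths (57/4, 17/4); label the merged cluster BER
  updated: d(BER,FT)=29/2, d(BER,MO)=16
iteration 5: select BER,FT (d=29/2, Q=-113/2); attach at lengths (9/4, 49/4); label the merged cluster BEFRT
  updated: d(BEFRT,MO)=55/4
iteration 6: select BEFRT,MO (d=55/4); attach at lengths (55/8, 55/8); label the merged cluster BEFMORT
final tree: ((((B:21/2,R:11/2):57/4,E:17/4):9/4,(F:41/6,T:13/6):49/4):55/8,(M:125/8,O:-45/8):55/8)
total length: 327/4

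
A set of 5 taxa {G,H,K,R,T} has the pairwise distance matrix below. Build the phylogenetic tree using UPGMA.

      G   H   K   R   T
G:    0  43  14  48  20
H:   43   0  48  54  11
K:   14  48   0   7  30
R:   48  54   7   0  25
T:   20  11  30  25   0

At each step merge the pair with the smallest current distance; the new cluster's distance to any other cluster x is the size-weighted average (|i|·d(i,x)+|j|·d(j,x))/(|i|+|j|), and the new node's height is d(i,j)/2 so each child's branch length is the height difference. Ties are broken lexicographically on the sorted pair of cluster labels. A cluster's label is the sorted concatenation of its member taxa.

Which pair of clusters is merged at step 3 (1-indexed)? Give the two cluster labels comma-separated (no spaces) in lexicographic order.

G,KR

step 1: merge (K,R) at d=7; branch lengths K→7/2, R→7/2; new cluster KR
  updated: d(G,KR)=31, d(H,KR)=51, d(KR,T)=55/2
step 2: merge (H,T) at d=11; branch lengths H→11/2, T→11/2; new cluster HT
  updated: d(G,HT)=63/2, d(HT,KR)=157/4
step 3: merge (G,KR) at d=31; branch lengths G→31/2, KR→12; new cluster GKR
  updated: d(GKR,HT)=110/3
step 4: merge (GKR,HT) at d=110/3; branch lengths GKR→17/6, HT→77/6; new cluster GHKRT
final tree: ((G:31/2,(K:7/2,R:7/2):12):17/6,(H:11/2,T:11/2):77/6)
total length: 367/6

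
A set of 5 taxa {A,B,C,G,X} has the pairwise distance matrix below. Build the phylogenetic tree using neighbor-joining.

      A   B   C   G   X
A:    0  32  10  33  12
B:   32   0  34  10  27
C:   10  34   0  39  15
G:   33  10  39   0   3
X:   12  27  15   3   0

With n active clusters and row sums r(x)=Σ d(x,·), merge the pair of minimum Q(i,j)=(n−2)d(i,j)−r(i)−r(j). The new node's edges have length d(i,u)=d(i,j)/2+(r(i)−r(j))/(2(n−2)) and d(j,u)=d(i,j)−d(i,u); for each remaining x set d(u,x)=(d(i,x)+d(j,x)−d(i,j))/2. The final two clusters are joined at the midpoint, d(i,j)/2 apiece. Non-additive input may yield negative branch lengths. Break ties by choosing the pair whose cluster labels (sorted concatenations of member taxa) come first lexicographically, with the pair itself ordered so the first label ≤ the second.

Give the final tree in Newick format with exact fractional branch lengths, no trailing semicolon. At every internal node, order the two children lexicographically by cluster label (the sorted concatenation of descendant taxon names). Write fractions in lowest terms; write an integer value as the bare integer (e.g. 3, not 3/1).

(((A:13/4,C:27/4):23/2,(B:8,G:2):13):-3/2,X:-3/2)

iteration 1: select B,G (d=10, Q=-158); attach at lengths (8, 2); label the merged cluster BG
  updated: d(A,BG)=55/2, d(BG,C)=63/2, d(BG,X)=10
iteration 2: select A,C (d=10, Q=-86); attach at lengths (13/4, 27/4); label the merged cluster AC
  updated: d(AC,BG)=49/2, d(AC,X)=17/2
iteration 3: select AC,BG (d=49/2, Q=-43); attach at lengths (23/2, 13); label the merged cluster ABCG
  updated: d(ABCG,X)=-3
iteration 4: select ABCG,X (d=-3); attach at lengths (-3/2, -3/2); label the merged cluster ABCGX
final tree: (((A:13/4,C:27/4):23/2,(B:8,G:2):13):-3/2,X:-3/2)
total length: 83/2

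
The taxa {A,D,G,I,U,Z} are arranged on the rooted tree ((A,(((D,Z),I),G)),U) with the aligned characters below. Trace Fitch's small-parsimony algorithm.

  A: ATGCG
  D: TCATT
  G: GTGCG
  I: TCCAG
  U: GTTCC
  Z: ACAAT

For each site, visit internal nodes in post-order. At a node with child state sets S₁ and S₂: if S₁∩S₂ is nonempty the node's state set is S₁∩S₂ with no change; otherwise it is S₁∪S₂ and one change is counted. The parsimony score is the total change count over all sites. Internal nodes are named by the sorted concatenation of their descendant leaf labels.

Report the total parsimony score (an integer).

DZ@0: {T} ∪ {A} = {A,T} (union, +1)
DIZ@0: {A,T} ∩ {T} = {T} (intersection, +0)
DGIZ@0: {T} ∪ {G} = {G,T} (union, +1)
ADGIZ@0: {A} ∪ {G,T} = {A,G,T} (union, +1)
ADGIUZ@0: {A,G,T} ∩ {G} = {G} (intersection, +0)
DZ@1: {C} ∩ {C} = {C} (intersection, +0)
DIZ@1: {C} ∩ {C} = {C} (intersection, +0)
DGIZ@1: {C} ∪ {T} = {C,T} (union, +1)
ADGIZ@1: {T} ∩ {C,T} = {T} (intersection, +0)
ADGIUZ@1: {T} ∩ {T} = {T} (intersection, +0)
DZ@2: {A} ∩ {A} = {A} (intersection, +0)
DIZ@2: {A} ∪ {C} = {A,C} (union, +1)
DGIZ@2: {A,C} ∪ {G} = {A,C,G} (union, +1)
ADGIZ@2: {G} ∩ {A,C,G} = {G} (intersection, +0)
ADGIUZ@2: {G} ∪ {T} = {G,T} (union, +1)
DZ@3: {T} ∪ {A} = {A,T} (union, +1)
DIZ@3: {A,T} ∩ {A} = {A} (intersection, +0)
DGIZ@3: {A} ∪ {C} = {A,C} (union, +1)
ADGIZ@3: {C} ∩ {A,C} = {C} (intersection, +0)
ADGIUZ@3: {C} ∩ {C} = {C} (intersection, +0)
DZ@4: {T} ∩ {T} = {T} (intersection, +0)
DIZ@4: {T} ∪ {G} = {G,T} (union, +1)
DGIZ@4: {G,T} ∩ {G} = {G} (intersection, +0)
ADGIZ@4: {G} ∩ {G} = {G} (intersection, +0)
ADGIUZ@4: {G} ∪ {C} = {C,G} (union, +1)
per-site changes: [3, 1, 3, 2, 2]; total = 11

11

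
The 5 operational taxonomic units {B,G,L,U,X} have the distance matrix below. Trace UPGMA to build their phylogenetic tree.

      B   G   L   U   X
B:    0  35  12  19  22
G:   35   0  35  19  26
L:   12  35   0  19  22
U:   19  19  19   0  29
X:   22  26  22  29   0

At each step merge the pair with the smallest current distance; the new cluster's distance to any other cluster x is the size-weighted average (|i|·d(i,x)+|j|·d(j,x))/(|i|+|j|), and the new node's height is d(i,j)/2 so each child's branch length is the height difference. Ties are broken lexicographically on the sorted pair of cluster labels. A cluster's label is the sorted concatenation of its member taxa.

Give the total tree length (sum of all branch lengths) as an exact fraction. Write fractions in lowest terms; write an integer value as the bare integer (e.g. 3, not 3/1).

iteration 1: select B,L (d=12); attach at lengths (6, 6); label the merged cluster BL
  updated: d(BL,G)=35, d(BL,U)=19, d(BL,X)=22
iteration 2: select BL,U (d=19); attach at lengths (7/2, 19/2); label the merged cluster BLU
  updated: d(BLU,G)=89/3, d(BLU,X)=73/3
iteration 3: select BLU,X (d=73/3); attach at lengths (8/3, 73/6); label the merged cluster BLUX
  updated: d(BLUX,G)=115/4
iteration 4: select BLUX,G (d=115/4); attach at lengths (53/24, 115/8); label the merged cluster BGLUX
final tree: ((((B:6,L:6):7/2,U:19/2):8/3,X:73/6):53/24,G:115/8)
total length: 677/12

677/12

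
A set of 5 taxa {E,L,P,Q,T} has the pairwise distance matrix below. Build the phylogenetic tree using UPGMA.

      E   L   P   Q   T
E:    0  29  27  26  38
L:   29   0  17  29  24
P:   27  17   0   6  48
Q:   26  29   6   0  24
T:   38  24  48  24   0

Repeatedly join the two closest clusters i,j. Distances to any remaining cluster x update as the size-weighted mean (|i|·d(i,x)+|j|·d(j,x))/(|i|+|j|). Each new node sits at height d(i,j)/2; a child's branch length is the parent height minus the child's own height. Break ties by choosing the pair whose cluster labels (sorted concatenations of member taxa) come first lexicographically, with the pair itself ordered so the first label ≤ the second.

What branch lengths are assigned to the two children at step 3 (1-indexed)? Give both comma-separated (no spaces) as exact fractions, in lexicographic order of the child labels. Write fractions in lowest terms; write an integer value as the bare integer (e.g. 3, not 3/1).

41/3,13/6

1. join P+Q (d=6) ⇒ PQ; edges |P|=3, |Q|=3
  updated: d(E,PQ)=53/2, d(L,PQ)=23, d(PQ,T)=36
2. join L+PQ (d=23) ⇒ LPQ; edges |L|=23/2, |PQ|=17/2
  updated: d(E,LPQ)=82/3, d(LPQ,T)=32
3. join E+LPQ (d=82/3) ⇒ ELPQ; edges |E|=41/3, |LPQ|=13/6
  updated: d(ELPQ,T)=67/2
4. join ELPQ+T (d=67/2) ⇒ ELPQT; edges |ELPQ|=37/12, |T|=67/4
final tree: ((E:41/3,(L:23/2,(P:3,Q:3):17/2):13/6):37/12,T:67/4)
total length: 185/3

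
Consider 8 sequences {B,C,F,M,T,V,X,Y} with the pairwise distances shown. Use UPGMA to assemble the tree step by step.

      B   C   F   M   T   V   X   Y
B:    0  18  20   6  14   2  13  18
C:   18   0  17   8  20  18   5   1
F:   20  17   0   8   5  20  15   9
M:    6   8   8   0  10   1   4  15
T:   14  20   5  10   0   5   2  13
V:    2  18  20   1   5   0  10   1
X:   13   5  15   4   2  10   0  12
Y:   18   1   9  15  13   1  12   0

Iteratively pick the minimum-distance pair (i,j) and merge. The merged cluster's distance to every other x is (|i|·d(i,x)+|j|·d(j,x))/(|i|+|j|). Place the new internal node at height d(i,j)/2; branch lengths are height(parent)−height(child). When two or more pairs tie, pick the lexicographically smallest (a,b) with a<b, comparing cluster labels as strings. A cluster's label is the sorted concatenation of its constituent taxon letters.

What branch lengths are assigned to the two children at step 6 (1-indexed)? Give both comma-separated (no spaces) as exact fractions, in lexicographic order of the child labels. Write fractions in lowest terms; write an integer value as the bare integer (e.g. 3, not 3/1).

step 1: merge (C,Y) at d=1; branch lengths C→1/2, Y→1/2; new cluster CY
  updated: d(B,CY)=18, d(CY,F)=13, d(CY,M)=23/2, d(CY,T)=33/2, d(CY,V)=19/2, d(CY,X)=17/2
step 2: merge (M,V) at d=1; branch lengths M→1/2, V→1/2; new cluster MV
  updated: d(B,MV)=4, d(CY,MV)=21/2, d(F,MV)=14, d(MV,T)=15/2, d(MV,X)=7
step 3: merge (T,X) at d=2; branch lengths T→1, X→1; new cluster TX
  updated: d(B,TX)=27/2, d(CY,TX)=25/2, d(F,TX)=10, d(MV,TX)=29/4
step 4: merge (B,MV) at d=4; branch lengths B→2, MV→3/2; new cluster BMV
  updated: d(BMV,CY)=13, d(BMV,F)=16, d(BMV,TX)=28/3
step 5: merge (BMV,TX) at d=28/3; branch lengths BMV→8/3, TX→11/3; new cluster BMTVX
  updated: d(BMTVX,CY)=64/5, d(BMTVX,F)=68/5
step 6: merge (BMTVX,CY) at d=64/5; branch lengths BMTVX→26/15, CY→59/10; new cluster BCMTVXY
  updated: d(BCMTVXY,F)=94/7
step 7: merge (BCMTVXY,F) at d=94/7; branch lengths BCMTVXY→11/35, F→47/7; new cluster BCFMTVXY
final tree: ((((B:2,(M:1/2,V:1/2):3/2):8/3,(T:1,X:1):11/3):26/15,(C:1/2,Y:1/2):59/10):11/35,F:47/7)
total length: 2992/105

26/15,59/10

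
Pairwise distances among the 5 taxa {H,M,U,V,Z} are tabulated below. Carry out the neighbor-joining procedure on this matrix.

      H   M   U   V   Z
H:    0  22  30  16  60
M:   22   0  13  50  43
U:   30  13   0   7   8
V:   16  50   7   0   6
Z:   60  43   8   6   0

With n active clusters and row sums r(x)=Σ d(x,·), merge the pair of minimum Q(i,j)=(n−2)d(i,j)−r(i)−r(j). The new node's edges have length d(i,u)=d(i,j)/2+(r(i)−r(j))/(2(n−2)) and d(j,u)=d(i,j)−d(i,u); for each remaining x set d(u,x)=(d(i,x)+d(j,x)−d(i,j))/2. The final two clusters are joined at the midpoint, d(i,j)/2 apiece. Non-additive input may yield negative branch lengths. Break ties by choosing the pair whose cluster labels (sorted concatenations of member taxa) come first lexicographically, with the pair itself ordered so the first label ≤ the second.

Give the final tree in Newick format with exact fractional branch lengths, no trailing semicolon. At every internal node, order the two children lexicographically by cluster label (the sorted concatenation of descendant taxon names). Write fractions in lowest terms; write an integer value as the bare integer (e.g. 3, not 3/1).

((((H:11,M:11):137/8,U:-53/8):89/8,V:-15/8):63/16,Z:63/16)

iteration 1: select H,M (d=22, Q=-190); attach at lengths (11, 11); label the merged cluster HM
  updated: d(HM,U)=21/2, d(HM,V)=22, d(HM,Z)=81/2
iteration 2: select HM,U (d=21/2, Q=-155/2); attach at lengths (137/8, -53/8); label the merged cluster HMU
  updated: d(HMU,V)=37/4, d(HMU,Z)=19
iteration 3: select HMU,V (d=37/4, Q=-137/4); attach at lengths (89/8, -15/8); label the merged cluster HMUV
  updated: d(HMUV,Z)=63/8
iteration 4: select HMUV,Z (d=63/8); attach at lengths (63/16, 63/16); label the merged cluster HMUVZ
final tree: ((((H:11,M:11):137/8,U:-53/8):89/8,V:-15/8):63/16,Z:63/16)
total length: 397/8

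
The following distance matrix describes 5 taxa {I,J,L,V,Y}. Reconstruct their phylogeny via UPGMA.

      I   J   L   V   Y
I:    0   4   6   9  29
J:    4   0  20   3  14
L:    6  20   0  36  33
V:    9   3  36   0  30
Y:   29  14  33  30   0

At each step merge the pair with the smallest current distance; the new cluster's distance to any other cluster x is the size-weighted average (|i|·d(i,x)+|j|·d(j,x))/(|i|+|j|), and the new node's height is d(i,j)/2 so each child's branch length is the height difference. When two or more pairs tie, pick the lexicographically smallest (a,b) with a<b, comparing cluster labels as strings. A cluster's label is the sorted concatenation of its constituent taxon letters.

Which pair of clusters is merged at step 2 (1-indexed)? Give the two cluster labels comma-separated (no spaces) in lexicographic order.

I,L

1. join J+V (d=3) ⇒ JV; edges |J|=3/2, |V|=3/2
  updated: d(I,JV)=13/2, d(JV,L)=28, d(JV,Y)=22
2. join I+L (d=6) ⇒ IL; edges |I|=3, |L|=3
  updated: d(IL,JV)=69/4, d(IL,Y)=31
3. join IL+JV (d=69/4) ⇒ IJLV; edges |IL|=45/8, |JV|=57/8
  updated: d(IJLV,Y)=53/2
4. join IJLV+Y (d=53/2) ⇒ IJLVY; edges |IJLV|=37/8, |Y|=53/4
final tree: (((I:3,L:3):45/8,(J:3/2,V:3/2):57/8):37/8,Y:53/4)
total length: 317/8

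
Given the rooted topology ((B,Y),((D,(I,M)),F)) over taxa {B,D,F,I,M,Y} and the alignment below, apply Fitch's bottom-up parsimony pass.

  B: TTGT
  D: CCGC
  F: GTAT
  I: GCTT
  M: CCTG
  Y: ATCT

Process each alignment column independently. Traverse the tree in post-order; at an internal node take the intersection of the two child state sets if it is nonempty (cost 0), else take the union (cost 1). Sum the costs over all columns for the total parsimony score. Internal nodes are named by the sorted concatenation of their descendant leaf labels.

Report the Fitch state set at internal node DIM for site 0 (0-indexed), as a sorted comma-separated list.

BY@0: {T} ∪ {A} = {A,T} (union, +1)
IM@0: {G} ∪ {C} = {C,G} (union, +1)
DIM@0: {C} ∩ {C,G} = {C} (intersection, +0)
DFIM@0: {C} ∪ {G} = {C,G} (union, +1)
BDFIMY@0: {A,T} ∪ {C,G} = {A,C,G,T} (union, +1)
BY@1: {T} ∩ {T} = {T} (intersection, +0)
IM@1: {C} ∩ {C} = {C} (intersection, +0)
DIM@1: {C} ∩ {C} = {C} (intersection, +0)
DFIM@1: {C} ∪ {T} = {C,T} (union, +1)
BDFIMY@1: {T} ∩ {C,T} = {T} (intersection, +0)
BY@2: {G} ∪ {C} = {C,G} (union, +1)
IM@2: {T} ∩ {T} = {T} (intersection, +0)
DIM@2: {G} ∪ {T} = {G,T} (union, +1)
DFIM@2: {G,T} ∪ {A} = {A,G,T} (union, +1)
BDFIMY@2: {C,G} ∩ {A,G,T} = {G} (intersection, +0)
BY@3: {T} ∩ {T} = {T} (intersection, +0)
IM@3: {T} ∪ {G} = {G,T} (union, +1)
DIM@3: {C} ∪ {G,T} = {C,G,T} (union, +1)
DFIM@3: {C,G,T} ∩ {T} = {T} (intersection, +0)
BDFIMY@3: {T} ∩ {T} = {T} (intersection, +0)
per-site changes: [4, 1, 3, 2]; total = 10

C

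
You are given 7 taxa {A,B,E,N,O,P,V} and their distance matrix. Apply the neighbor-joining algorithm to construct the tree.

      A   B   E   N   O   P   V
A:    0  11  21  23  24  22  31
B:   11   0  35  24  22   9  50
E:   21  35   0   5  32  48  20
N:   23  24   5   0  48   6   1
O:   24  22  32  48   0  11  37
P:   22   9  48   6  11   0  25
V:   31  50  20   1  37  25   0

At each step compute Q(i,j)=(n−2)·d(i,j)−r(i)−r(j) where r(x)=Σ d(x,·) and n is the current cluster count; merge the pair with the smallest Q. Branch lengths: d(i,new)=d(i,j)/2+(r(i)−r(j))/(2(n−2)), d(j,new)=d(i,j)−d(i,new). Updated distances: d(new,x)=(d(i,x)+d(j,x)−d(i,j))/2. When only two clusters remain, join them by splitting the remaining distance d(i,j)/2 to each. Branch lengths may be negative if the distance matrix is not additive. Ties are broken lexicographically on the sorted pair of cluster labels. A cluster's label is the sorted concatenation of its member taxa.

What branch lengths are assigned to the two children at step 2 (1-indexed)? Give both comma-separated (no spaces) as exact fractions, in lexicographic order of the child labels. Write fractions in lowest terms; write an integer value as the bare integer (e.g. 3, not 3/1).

8,4

step 1: merge (N,V) at d=1, Q=-266; branch lengths N→-26/5, V→31/5; new cluster NV
  updated: d(A,NV)=53/2, d(B,NV)=73/2, d(E,NV)=12, d(NV,O)=42, d(NV,P)=15
step 2: merge (E,NV) at d=12, Q=-232; branch lengths E→8, NV→4; new cluster ENV
  updated: d(A,ENV)=71/4, d(B,ENV)=119/4, d(ENV,O)=31, d(ENV,P)=51/2
step 3: merge (A,ENV) at d=71/4, Q=-251/2; branch lengths A→4, ENV→55/4; new cluster AENV
  updated: d(AENV,B)=23/2, d(AENV,O)=149/8, d(AENV,P)=119/8
step 4: merge (AENV,B) at d=23/2, Q=-129/2; branch lengths AENV→51/8, B→41/8; new cluster ABENV
  updated: d(ABENV,O)=233/16, d(ABENV,P)=99/16
step 5: merge (ABENV,O) at d=233/16, Q=-127/4; branch lengths ABENV→39/8, O→155/16; new cluster ABENOV
  updated: d(ABENOV,P)=21/16
step 6: merge (ABENOV,P) at d=21/16; branch lengths ABENOV→21/32, P→21/32; new cluster ABENOPV
final tree: ((((A:4,(E:8,(N:-26/5,V:31/5):4):55/4):51/8,B:41/8):39/8,O:155/16):21/32,P:21/32)
total length: 465/8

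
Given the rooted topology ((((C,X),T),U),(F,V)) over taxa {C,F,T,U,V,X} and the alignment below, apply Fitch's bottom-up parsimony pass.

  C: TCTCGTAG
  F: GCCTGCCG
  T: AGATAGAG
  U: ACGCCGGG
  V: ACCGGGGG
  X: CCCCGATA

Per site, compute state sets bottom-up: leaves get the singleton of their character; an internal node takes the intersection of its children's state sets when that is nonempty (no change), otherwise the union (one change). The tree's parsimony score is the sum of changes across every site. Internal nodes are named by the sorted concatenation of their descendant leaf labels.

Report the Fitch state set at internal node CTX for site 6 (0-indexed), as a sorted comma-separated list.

A

[col 0] CX: children C:{T}, X:{C} ∪→ {C,T}; cost 1
[col 0] CTX: children CX:{C,T}, T:{A} ∪→ {A,C,T}; cost 1
[col 0] CTUX: children CTX:{A,C,T}, U:{A} ∩→ {A}; cost 0
[col 0] FV: children F:{G}, V:{A} ∪→ {A,G}; cost 1
[col 0] CFTUVX: children CTUX:{A}, FV:{A,G} ∩→ {A}; cost 0
[col 1] CX: children C:{C}, X:{C} ∩→ {C}; cost 0
[col 1] CTX: children CX:{C}, T:{G} ∪→ {C,G}; cost 1
[col 1] CTUX: children CTX:{C,G}, U:{C} ∩→ {C}; cost 0
[col 1] FV: children F:{C}, V:{C} ∩→ {C}; cost 0
[col 1] CFTUVX: children CTUX:{C}, FV:{C} ∩→ {C}; cost 0
[col 2] CX: children C:{T}, X:{C} ∪→ {C,T}; cost 1
[col 2] CTX: children CX:{C,T}, T:{A} ∪→ {A,C,T}; cost 1
[col 2] CTUX: children CTX:{A,C,T}, U:{G} ∪→ {A,C,G,T}; cost 1
[col 2] FV: children F:{C}, V:{C} ∩→ {C}; cost 0
[col 2] CFTUVX: children CTUX:{A,C,G,T}, FV:{C} ∩→ {C}; cost 0
[col 3] CX: children C:{C}, X:{C} ∩→ {C}; cost 0
[col 3] CTX: children CX:{C}, T:{T} ∪→ {C,T}; cost 1
[col 3] CTUX: children CTX:{C,T}, U:{C} ∩→ {C}; cost 0
[col 3] FV: children F:{T}, V:{G} ∪→ {G,T}; cost 1
[col 3] CFTUVX: children CTUX:{C}, FV:{G,T} ∪→ {C,G,T}; cost 1
[col 4] CX: children C:{G}, X:{G} ∩→ {G}; cost 0
[col 4] CTX: children CX:{G}, T:{A} ∪→ {A,G}; cost 1
[col 4] CTUX: children CTX:{A,G}, U:{C} ∪→ {A,C,G}; cost 1
[col 4] FV: children F:{G}, V:{G} ∩→ {G}; cost 0
[col 4] CFTUVX: children CTUX:{A,C,G}, FV:{G} ∩→ {G}; cost 0
[col 5] CX: children C:{T}, X:{A} ∪→ {A,T}; cost 1
[col 5] CTX: children CX:{A,T}, T:{G} ∪→ {A,G,T}; cost 1
[col 5] CTUX: children CTX:{A,G,T}, U:{G} ∩→ {G}; cost 0
[col 5] FV: children F:{C}, V:{G} ∪→ {C,G}; cost 1
[col 5] CFTUVX: children CTUX:{G}, FV:{C,G} ∩→ {G}; cost 0
[col 6] CX: children C:{A}, X:{T} ∪→ {A,T}; cost 1
[col 6] CTX: children CX:{A,T}, T:{A} ∩→ {A}; cost 0
[col 6] CTUX: children CTX:{A}, U:{G} ∪→ {A,G}; cost 1
[col 6] FV: children F:{C}, V:{G} ∪→ {C,G}; cost 1
[col 6] CFTUVX: children CTUX:{A,G}, FV:{C,G} ∩→ {G}; cost 0
[col 7] CX: children C:{G}, X:{A} ∪→ {A,G}; cost 1
[col 7] CTX: children CX:{A,G}, T:{G} ∩→ {G}; cost 0
[col 7] CTUX: children CTX:{G}, U:{G} ∩→ {G}; cost 0
[col 7] FV: children F:{G}, V:{G} ∩→ {G}; cost 0
[col 7] CFTUVX: children CTUX:{G}, FV:{G} ∩→ {G}; cost 0
per-site changes: [3, 1, 3, 3, 2, 3, 3, 1]; total = 19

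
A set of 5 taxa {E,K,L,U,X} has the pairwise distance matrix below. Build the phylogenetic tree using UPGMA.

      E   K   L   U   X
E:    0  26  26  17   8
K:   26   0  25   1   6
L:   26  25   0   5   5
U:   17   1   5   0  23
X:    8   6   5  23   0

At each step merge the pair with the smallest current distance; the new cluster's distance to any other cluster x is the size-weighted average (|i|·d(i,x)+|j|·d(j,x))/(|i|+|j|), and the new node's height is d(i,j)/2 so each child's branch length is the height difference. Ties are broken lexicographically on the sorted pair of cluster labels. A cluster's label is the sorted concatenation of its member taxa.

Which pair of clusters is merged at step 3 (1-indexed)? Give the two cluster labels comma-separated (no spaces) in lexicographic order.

1. join K+U (d=1) ⇒ KU; edges |K|=1/2, |U|=1/2
  updated: d(E,KU)=43/2, d(KU,L)=15, d(KU,X)=29/2
2. join L+X (d=5) ⇒ LX; edges |L|=5/2, |X|=5/2
  updated: d(E,LX)=17, d(KU,LX)=59/4
3. join KU+LX (d=59/4) ⇒ KLUX; edges |KU|=55/8, |LX|=39/8
  updated: d(E,KLUX)=77/4
4. join E+KLUX (d=77/4) ⇒ EKLUX; edges |E|=77/8, |KLUX|=9/4
final tree: (E:77/8,((K:1/2,U:1/2):55/8,(L:5/2,X:5/2):39/8):9/4)
total length: 237/8

KU,LX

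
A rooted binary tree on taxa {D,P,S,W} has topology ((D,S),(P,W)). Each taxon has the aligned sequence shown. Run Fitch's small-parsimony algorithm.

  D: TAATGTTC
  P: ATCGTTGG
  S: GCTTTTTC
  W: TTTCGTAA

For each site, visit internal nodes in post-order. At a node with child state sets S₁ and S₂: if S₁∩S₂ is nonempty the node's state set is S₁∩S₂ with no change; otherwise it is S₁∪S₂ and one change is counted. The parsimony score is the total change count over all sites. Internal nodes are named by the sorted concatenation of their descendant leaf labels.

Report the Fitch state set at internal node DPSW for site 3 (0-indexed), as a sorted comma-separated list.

[col 0] DS: children D:{T}, S:{G} ∪→ {G,T}; cost 1
[col 0] PW: children P:{A}, W:{T} ∪→ {A,T}; cost 1
[col 0] DPSW: children DS:{G,T}, PW:{A,T} ∩→ {T}; cost 0
[col 1] DS: children D:{A}, S:{C} ∪→ {A,C}; cost 1
[col 1] PW: children P:{T}, W:{T} ∩→ {T}; cost 0
[col 1] DPSW: children DS:{A,C}, PW:{T} ∪→ {A,C,T}; cost 1
[col 2] DS: children D:{A}, S:{T} ∪→ {A,T}; cost 1
[col 2] PW: children P:{C}, W:{T} ∪→ {C,T}; cost 1
[col 2] DPSW: children DS:{A,T}, PW:{C,T} ∩→ {T}; cost 0
[col 3] DS: children D:{T}, S:{T} ∩→ {T}; cost 0
[col 3] PW: children P:{G}, W:{C} ∪→ {C,G}; cost 1
[col 3] DPSW: children DS:{T}, PW:{C,G} ∪→ {C,G,T}; cost 1
[col 4] DS: children D:{G}, S:{T} ∪→ {G,T}; cost 1
[col 4] PW: children P:{T}, W:{G} ∪→ {G,T}; cost 1
[col 4] DPSW: children DS:{G,T}, PW:{G,T} ∩→ {G,T}; cost 0
[col 5] DS: children D:{T}, S:{T} ∩→ {T}; cost 0
[col 5] PW: children P:{T}, W:{T} ∩→ {T}; cost 0
[col 5] DPSW: children DS:{T}, PW:{T} ∩→ {T}; cost 0
[col 6] DS: children D:{T}, S:{T} ∩→ {T}; cost 0
[col 6] PW: children P:{G}, W:{A} ∪→ {A,G}; cost 1
[col 6] DPSW: children DS:{T}, PW:{A,G} ∪→ {A,G,T}; cost 1
[col 7] DS: children D:{C}, S:{C} ∩→ {C}; cost 0
[col 7] PW: children P:{G}, W:{A} ∪→ {A,G}; cost 1
[col 7] DPSW: children DS:{C}, PW:{A,G} ∪→ {A,C,G}; cost 1
per-site changes: [2, 2, 2, 2, 2, 0, 2, 2]; total = 14

C,G,T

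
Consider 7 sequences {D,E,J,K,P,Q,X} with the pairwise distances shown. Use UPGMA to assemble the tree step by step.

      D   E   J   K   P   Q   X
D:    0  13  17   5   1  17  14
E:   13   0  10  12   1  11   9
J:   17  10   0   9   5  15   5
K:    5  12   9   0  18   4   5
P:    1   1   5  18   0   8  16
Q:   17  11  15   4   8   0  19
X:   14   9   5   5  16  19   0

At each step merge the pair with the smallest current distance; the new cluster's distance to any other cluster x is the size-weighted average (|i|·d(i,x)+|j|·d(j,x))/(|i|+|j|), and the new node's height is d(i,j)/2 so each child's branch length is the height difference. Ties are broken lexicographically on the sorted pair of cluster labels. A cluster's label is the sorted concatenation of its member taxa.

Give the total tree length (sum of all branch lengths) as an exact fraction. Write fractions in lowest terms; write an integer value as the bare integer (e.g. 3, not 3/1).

step 1: merge (D,P) at d=1; branch lengths D→1/2, P→1/2; new cluster DP
  updated: d(DP,E)=7, d(DP,J)=11, d(DP,K)=23/2, d(DP,Q)=25/2, d(DP,X)=15
step 2: merge (K,Q) at d=4; branch lengths K→2, Q→2; new cluster KQ
  updated: d(DP,KQ)=12, d(E,KQ)=23/2, d(J,KQ)=12, d(KQ,X)=12
step 3: merge (J,X) at d=5; branch lengths J→5/2, X→5/2; new cluster JX
  updated: d(DP,JX)=13, d(E,JX)=19/2, d(JX,KQ)=12
step 4: merge (DP,E) at d=7; branch lengths DP→3, E→7/2; new cluster DEP
  updated: d(DEP,JX)=71/6, d(DEP,KQ)=71/6
step 5: merge (DEP,JX) at d=71/6; branch lengths DEP→29/12, JX→41/12; new cluster DEJPX
  updated: d(DEJPX,KQ)=119/10
step 6: merge (DEJPX,KQ) at d=119/10; branch lengths DEJPX→1/30, KQ→79/20; new cluster DEJKPQX
final tree: ((((D:1/2,P:1/2):3,E:7/2):29/12,(J:5/2,X:5/2):41/12):1/30,(K:2,Q:2):79/20)
total length: 1579/60

1579/60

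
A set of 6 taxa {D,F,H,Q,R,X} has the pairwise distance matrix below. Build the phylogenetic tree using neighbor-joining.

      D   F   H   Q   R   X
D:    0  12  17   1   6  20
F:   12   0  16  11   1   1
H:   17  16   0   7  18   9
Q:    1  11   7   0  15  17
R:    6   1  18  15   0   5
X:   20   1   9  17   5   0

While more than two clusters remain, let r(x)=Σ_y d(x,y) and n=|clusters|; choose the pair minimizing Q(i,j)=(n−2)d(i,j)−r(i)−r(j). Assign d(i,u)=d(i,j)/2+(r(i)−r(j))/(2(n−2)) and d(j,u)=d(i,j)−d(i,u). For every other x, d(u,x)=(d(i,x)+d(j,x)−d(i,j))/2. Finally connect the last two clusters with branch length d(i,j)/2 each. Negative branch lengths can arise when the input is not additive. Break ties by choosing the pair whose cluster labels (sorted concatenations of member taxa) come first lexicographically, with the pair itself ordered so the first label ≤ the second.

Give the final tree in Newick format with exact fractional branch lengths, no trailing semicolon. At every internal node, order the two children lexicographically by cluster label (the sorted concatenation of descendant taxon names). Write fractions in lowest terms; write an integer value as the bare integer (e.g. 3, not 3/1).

1. join D+Q (d=1, Q=-103) ⇒ DQ; edges |D|=9/8, |Q|=-1/8
  updated: d(DQ,F)=11, d(DQ,H)=23/2, d(DQ,R)=10, d(DQ,X)=18
2. join DQ+H (d=23/2, Q=-141/2) ⇒ DHQ; edges |DQ|=61/12, |H|=77/12
  updated: d(DHQ,F)=31/4, d(DHQ,R)=33/4, d(DHQ,X)=31/4
3. join DHQ+X (d=31/4, Q=-22) ⇒ DHQX; edges |DHQ|=51/8, |X|=11/8
  updated: d(DHQX,F)=1/2, d(DHQX,R)=11/4
4. join DHQX+F (d=1/2, Q=-17/4) ⇒ DFHQX; edges |DHQX|=9/8, |F|=-5/8
  updated: d(DFHQX,R)=13/8
5. join DFHQX+R (d=13/8) ⇒ DFHQRX; edges |DFHQX|=13/16, |R|=13/16
final tree: (((((D:9/8,Q:-1/8):61/12,H:77/12):51/8,X:11/8):9/8,F:-5/8):13/16,R:13/16)
total length: 179/8

(((((D:9/8,Q:-1/8):61/12,H:77/12):51/8,X:11/8):9/8,F:-5/8):13/16,R:13/16)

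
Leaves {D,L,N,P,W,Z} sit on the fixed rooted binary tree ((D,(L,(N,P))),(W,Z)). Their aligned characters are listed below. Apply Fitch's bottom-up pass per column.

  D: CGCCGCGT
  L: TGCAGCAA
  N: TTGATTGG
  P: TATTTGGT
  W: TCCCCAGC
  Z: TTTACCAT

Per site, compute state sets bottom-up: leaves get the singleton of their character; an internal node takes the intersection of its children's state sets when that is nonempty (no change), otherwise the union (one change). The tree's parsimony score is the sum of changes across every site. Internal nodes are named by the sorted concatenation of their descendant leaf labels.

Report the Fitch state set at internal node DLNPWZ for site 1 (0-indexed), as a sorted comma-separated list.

C,G,T

site 0, node NP: N={T} ∩ P={T} → {T} (+0)
site 0, node LNP: L={T} ∩ NP={T} → {T} (+0)
site 0, node DLNP: D={C} ∪ LNP={T} → {C,T} (+1)
site 0, node WZ: W={T} ∩ Z={T} → {T} (+0)
site 0, node DLNPWZ: DLNP={C,T} ∩ WZ={T} → {T} (+0)
site 1, node NP: N={T} ∪ P={A} → {A,T} (+1)
site 1, node LNP: L={G} ∪ NP={A,T} → {A,G,T} (+1)
site 1, node DLNP: D={G} ∩ LNP={A,G,T} → {G} (+0)
site 1, node WZ: W={C} ∪ Z={T} → {C,T} (+1)
site 1, node DLNPWZ: DLNP={G} ∪ WZ={C,T} → {C,G,T} (+1)
site 2, node NP: N={G} ∪ P={T} → {G,T} (+1)
site 2, node LNP: L={C} ∪ NP={G,T} → {C,G,T} (+1)
site 2, node DLNP: D={C} ∩ LNP={C,G,T} → {C} (+0)
site 2, node WZ: W={C} ∪ Z={T} → {C,T} (+1)
site 2, node DLNPWZ: DLNP={C} ∩ WZ={C,T} → {C} (+0)
site 3, node NP: N={A} ∪ P={T} → {A,T} (+1)
site 3, node LNP: L={A} ∩ NP={A,T} → {A} (+0)
site 3, node DLNP: D={C} ∪ LNP={A} → {A,C} (+1)
site 3, node WZ: W={C} ∪ Z={A} → {A,C} (+1)
site 3, node DLNPWZ: DLNP={A,C} ∩ WZ={A,C} → {A,C} (+0)
site 4, node NP: N={T} ∩ P={T} → {T} (+0)
site 4, node LNP: L={G} ∪ NP={T} → {G,T} (+1)
site 4, node DLNP: D={G} ∩ LNP={G,T} → {G} (+0)
site 4, node WZ: W={C} ∩ Z={C} → {C} (+0)
site 4, node DLNPWZ: DLNP={G} ∪ WZ={C} → {C,G} (+1)
site 5, node NP: N={T} ∪ P={G} → {G,T} (+1)
site 5, node LNP: L={C} ∪ NP={G,T} → {C,G,T} (+1)
site 5, node DLNP: D={C} ∩ LNP={C,G,T} → {C} (+0)
site 5, node WZ: W={A} ∪ Z={C} → {A,C} (+1)
site 5, node DLNPWZ: DLNP={C} ∩ WZ={A,C} → {C} (+0)
site 6, node NP: N={G} ∩ P={G} → {G} (+0)
site 6, node LNP: L={A} ∪ NP={G} → {A,G} (+1)
site 6, node DLNP: D={G} ∩ LNP={A,G} → {G} (+0)
site 6, node WZ: W={G} ∪ Z={A} → {A,G} (+1)
site 6, node DLNPWZ: DLNP={G} ∩ WZ={A,G} → {G} (+0)
site 7, node NP: N={G} ∪ P={T} → {G,T} (+1)
site 7, node LNP: L={A} ∪ NP={G,T} → {A,G,T} (+1)
site 7, node DLNP: D={T} ∩ LNP={A,G,T} → {T} (+0)
site 7, node WZ: W={C} ∪ Z={T} → {C,T} (+1)
site 7, node DLNPWZ: DLNP={T} ∩ WZ={C,T} → {T} (+0)
per-site changes: [1, 4, 3, 3, 2, 3, 2, 3]; total = 21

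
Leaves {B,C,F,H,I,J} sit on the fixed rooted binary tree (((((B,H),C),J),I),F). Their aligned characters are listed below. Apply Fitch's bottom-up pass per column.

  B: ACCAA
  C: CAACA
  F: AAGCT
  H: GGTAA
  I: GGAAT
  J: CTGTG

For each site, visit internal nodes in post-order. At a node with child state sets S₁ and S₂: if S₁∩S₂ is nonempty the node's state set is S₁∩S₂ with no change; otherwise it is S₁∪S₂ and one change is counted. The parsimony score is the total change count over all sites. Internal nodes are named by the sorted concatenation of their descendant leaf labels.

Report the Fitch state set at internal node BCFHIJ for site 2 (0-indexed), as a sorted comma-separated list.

[col 0] BH: children B:{A}, H:{G} ∪→ {A,G}; cost 1
[col 0] BCH: children BH:{A,G}, C:{C} ∪→ {A,C,G}; cost 1
[col 0] BCHJ: children BCH:{A,C,G}, J:{C} ∩→ {C}; cost 0
[col 0] BCHIJ: children BCHJ:{C}, I:{G} ∪→ {C,G}; cost 1
[col 0] BCFHIJ: children BCHIJ:{C,G}, F:{A} ∪→ {A,C,G}; cost 1
[col 1] BH: children B:{C}, H:{G} ∪→ {C,G}; cost 1
[col 1] BCH: children BH:{C,G}, C:{A} ∪→ {A,C,G}; cost 1
[col 1] BCHJ: children BCH:{A,C,G}, J:{T} ∪→ {A,C,G,T}; cost 1
[col 1] BCHIJ: children BCHJ:{A,C,G,T}, I:{G} ∩→ {G}; cost 0
[col 1] BCFHIJ: children BCHIJ:{G}, F:{A} ∪→ {A,G}; cost 1
[col 2] BH: children B:{C}, H:{T} ∪→ {C,T}; cost 1
[col 2] BCH: children BH:{C,T}, C:{A} ∪→ {A,C,T}; cost 1
[col 2] BCHJ: children BCH:{A,C,T}, J:{G} ∪→ {A,C,G,T}; cost 1
[col 2] BCHIJ: children BCHJ:{A,C,G,T}, I:{A} ∩→ {A}; cost 0
[col 2] BCFHIJ: children BCHIJ:{A}, F:{G} ∪→ {A,G}; cost 1
[col 3] BH: children B:{A}, H:{A} ∩→ {A}; cost 0
[col 3] BCH: children BH:{A}, C:{C} ∪→ {A,C}; cost 1
[col 3] BCHJ: children BCH:{A,C}, J:{T} ∪→ {A,C,T}; cost 1
[col 3] BCHIJ: children BCHJ:{A,C,T}, I:{A} ∩→ {A}; cost 0
[col 3] BCFHIJ: children BCHIJ:{A}, F:{C} ∪→ {A,C}; cost 1
[col 4] BH: children B:{A}, H:{A} ∩→ {A}; cost 0
[col 4] BCH: children BH:{A}, C:{A} ∩→ {A}; cost 0
[col 4] BCHJ: children BCH:{A}, J:{G} ∪→ {A,G}; cost 1
[col 4] BCHIJ: children BCHJ:{A,G}, I:{T} ∪→ {A,G,T}; cost 1
[col 4] BCFHIJ: children BCHIJ:{A,G,T}, F:{T} ∩→ {T}; cost 0
per-site changes: [4, 4, 4, 3, 2]; total = 17

A,G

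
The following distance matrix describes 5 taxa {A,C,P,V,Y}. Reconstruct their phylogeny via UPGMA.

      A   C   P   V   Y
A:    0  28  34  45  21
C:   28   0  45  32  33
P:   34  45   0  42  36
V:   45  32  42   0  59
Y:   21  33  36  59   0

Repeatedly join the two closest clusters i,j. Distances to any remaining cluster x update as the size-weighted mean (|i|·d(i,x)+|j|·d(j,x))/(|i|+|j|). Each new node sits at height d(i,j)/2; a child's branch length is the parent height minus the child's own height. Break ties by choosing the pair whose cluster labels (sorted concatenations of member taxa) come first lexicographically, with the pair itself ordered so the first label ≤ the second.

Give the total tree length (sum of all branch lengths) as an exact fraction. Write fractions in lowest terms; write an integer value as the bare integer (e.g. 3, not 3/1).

1073/12

1. join A+Y (d=21) ⇒ AY; edges |A|=21/2, |Y|=21/2
  updated: d(AY,C)=61/2, d(AY,P)=35, d(AY,V)=52
2. join AY+C (d=61/2) ⇒ ACY; edges |AY|=19/4, |C|=61/4
  updated: d(ACY,P)=115/3, d(ACY,V)=136/3
3. join ACY+P (d=115/3) ⇒ ACPY; edges |ACY|=47/12, |P|=115/6
  updated: d(ACPY,V)=89/2
4. join ACPY+V (d=89/2) ⇒ ACPVY; edges |ACPY|=37/12, |V|=89/4
final tree: ((((A:21/2,Y:21/2):19/4,C:61/4):47/12,P:115/6):37/12,V:89/4)
total length: 1073/12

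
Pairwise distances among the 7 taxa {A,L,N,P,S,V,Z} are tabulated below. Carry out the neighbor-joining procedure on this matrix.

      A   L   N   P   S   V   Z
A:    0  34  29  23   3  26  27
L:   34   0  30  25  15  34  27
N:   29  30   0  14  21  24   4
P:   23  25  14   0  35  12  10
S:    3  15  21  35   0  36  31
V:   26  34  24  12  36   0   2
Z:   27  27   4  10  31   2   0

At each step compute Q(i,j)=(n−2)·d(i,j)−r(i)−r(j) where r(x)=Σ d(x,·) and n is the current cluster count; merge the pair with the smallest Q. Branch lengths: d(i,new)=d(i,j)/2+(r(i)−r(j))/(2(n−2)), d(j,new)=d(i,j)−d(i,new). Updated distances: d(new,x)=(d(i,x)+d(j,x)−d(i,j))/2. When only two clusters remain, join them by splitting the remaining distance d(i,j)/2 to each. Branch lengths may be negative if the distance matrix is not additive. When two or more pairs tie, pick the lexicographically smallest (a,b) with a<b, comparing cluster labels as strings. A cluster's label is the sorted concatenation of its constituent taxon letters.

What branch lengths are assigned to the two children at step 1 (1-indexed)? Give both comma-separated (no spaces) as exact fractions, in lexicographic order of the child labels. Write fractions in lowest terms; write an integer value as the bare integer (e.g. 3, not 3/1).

iteration 1: select A,S (d=3, Q=-268); attach at lengths (8/5, 7/5); label the merged cluster AS
  updated: d(AS,L)=23, d(AS,N)=47/2, d(AS,P)=55/2, d(AS,V)=59/2, d(AS,Z)=55/2
iteration 2: select AS,L (d=23, Q=-178); attach at lengths (21/2, 25/2); label the merged cluster ALS
  updated: d(ALS,N)=61/4, d(ALS,P)=59/4, d(ALS,V)=81/4, d(ALS,Z)=63/4
iteration 3: select V,Z (d=2, Q=-84); attach at lengths (65/12, -41/12); label the merged cluster VZ
  updated: d(ALS,VZ)=17, d(N,VZ)=13, d(P,VZ)=10
iteration 4: select ALS,N (d=61/4, Q=-235/4); attach at lengths (141/16, 103/16); label the merged cluster ALNS
  updated: d(ALNS,P)=27/4, d(ALNS,VZ)=59/8
iteration 5: select ALNS,P (d=27/4, Q=-193/8); attach at lengths (33/16, 75/16); label the merged cluster ALNPS
  updated: d(ALNPS,VZ)=85/16
iteration 6: select ALNPS,VZ (d=85/16); attach at lengths (85/32, 85/32); label the merged cluster ALNPSVZ
final tree: (((((A:8/5,S:7/5):21/2,L:25/2):141/16,N:103/16):33/16,P:75/16):85/32,(V:65/12,Z:-41/12):85/32)
total length: 885/16

8/5,7/5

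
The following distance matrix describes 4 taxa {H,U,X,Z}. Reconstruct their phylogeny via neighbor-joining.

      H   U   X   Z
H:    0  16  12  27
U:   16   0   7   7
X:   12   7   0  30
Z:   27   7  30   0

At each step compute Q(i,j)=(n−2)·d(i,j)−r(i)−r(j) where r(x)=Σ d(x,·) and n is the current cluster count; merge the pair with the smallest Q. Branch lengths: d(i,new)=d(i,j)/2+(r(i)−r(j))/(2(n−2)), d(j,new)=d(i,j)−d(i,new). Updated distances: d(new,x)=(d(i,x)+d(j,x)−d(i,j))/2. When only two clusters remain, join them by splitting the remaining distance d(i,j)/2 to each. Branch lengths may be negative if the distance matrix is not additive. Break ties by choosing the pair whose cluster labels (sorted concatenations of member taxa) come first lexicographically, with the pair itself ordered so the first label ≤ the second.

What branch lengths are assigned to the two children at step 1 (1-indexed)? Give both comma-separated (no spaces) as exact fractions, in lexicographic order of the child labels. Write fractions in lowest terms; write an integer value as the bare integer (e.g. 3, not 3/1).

iteration 1: select H,X (d=12, Q=-80); attach at lengths (15/2, 9/2); label the merged cluster HX
  updated: d(HX,U)=11/2, d(HX,Z)=45/2
iteration 2: select HX,U (d=11/2, Q=-35); attach at lengths (21/2, -5); label the merged cluster HUX
  updated: d(HUX,Z)=12
iteration 3: select HUX,Z (d=12); attach at lengths (6, 6); label the merged cluster HUXZ
final tree: (((H:15/2,X:9/2):21/2,U:-5):6,Z:6)
total length: 59/2

15/2,9/2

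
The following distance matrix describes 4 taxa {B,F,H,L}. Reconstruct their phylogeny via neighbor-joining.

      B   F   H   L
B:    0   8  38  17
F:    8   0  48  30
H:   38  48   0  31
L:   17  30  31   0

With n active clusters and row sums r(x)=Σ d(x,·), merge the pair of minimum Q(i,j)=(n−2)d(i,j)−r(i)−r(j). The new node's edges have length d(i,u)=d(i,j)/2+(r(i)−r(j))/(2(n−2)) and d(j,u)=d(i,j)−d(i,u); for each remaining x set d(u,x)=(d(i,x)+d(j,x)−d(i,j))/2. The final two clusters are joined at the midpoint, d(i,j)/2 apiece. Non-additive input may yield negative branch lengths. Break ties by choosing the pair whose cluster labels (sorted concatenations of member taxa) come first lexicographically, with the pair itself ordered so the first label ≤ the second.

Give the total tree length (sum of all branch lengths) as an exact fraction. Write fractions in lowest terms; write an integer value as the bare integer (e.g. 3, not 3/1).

211/4

1. join B+F (d=8, Q=-133) ⇒ BF; edges |B|=-7/4, |F|=39/4
  updated: d(BF,H)=39, d(BF,L)=39/2
2. join BF+H (d=39, Q=-179/2) ⇒ BFH; edges |BF|=55/4, |H|=101/4
  updated: d(BFH,L)=23/4
3. join BFH+L (d=23/4) ⇒ BFHL; edges |BFH|=23/8, |L|=23/8
final tree: (((B:-7/4,F:39/4):55/4,H:101/4):23/8,L:23/8)
total length: 211/4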